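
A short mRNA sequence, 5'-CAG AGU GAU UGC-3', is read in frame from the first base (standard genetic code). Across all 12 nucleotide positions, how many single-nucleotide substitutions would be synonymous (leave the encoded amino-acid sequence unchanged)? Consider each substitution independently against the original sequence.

Codon 1 (CAG, Gln): 1 synonymous substitution.
Codon 2 (AGU, Ser): 1 synonymous substitution.
Codon 3 (GAU, Asp): 1 synonymous substitution.
Codon 4 (UGC, Cys): 1 synonymous substitution.
Total: 1 + 1 + 1 + 1 = 4.

4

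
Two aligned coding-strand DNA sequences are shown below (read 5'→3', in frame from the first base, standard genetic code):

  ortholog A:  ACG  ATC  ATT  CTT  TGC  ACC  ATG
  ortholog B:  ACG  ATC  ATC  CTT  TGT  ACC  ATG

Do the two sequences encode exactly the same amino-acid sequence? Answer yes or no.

Codon 1: ACG Thr / ACG Thr — identical.
Codon 2: ATC Ile / ATC Ile — identical.
Codon 3: ATT Ile / ATC Ile — synonymous.
Codon 4: CTT Leu / CTT Leu — identical.
Codon 5: TGC Cys / TGT Cys — synonymous.
Codon 6: ACC Thr / ACC Thr — identical.
Codon 7: ATG Met / ATG Met — identical.
Nonsynonymous differences: 0 → same protein.

yes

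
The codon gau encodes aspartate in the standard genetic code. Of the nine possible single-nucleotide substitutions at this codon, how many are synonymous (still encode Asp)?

1

Position 1: none → 0 synonymous.
Position 2: none → 0 synonymous.
Position 3: GAC → 1 synonymous.
Total: 0 + 0 + 1 = 1.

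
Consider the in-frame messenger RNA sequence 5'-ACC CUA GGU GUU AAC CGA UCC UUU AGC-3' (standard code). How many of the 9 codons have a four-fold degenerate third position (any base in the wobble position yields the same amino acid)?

Codon 1 ACC (Thr): third position 4-fold.
Codon 2 CUA (Leu): third position 4-fold.
Codon 3 GGU (Gly): third position 4-fold.
Codon 4 GUU (Val): third position 4-fold.
Codon 5 AAC (Asn): third position 2-fold.
Codon 6 CGA (Arg): third position 4-fold.
Codon 7 UCC (Ser): third position 4-fold.
Codon 8 UUU (Phe): third position 2-fold.
Codon 9 AGC (Ser): third position 2-fold.
Four-fold degenerate third positions: 6.

6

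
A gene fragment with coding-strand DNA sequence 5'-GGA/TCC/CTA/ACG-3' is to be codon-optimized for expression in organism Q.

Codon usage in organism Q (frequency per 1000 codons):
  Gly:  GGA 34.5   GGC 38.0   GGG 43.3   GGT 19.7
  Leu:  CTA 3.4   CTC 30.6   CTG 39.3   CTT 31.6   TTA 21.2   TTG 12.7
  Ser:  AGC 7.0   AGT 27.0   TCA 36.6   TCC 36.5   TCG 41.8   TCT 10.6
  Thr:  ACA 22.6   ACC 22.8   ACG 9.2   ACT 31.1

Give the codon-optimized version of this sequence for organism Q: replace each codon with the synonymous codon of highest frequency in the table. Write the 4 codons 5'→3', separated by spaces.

GGG TCG CTG ACT

Codon 1 (Gly): best is GGG at 43.3.
Codon 2 (Ser): best is TCG at 41.8.
Codon 3 (Leu): best is CTG at 39.3.
Codon 4 (Thr): best is ACT at 31.1.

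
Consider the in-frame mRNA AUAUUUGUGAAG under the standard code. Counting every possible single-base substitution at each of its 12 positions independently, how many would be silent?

7

Codon 1 (AUA, Ile): 2 synonymous substitutions.
Codon 2 (UUU, Phe): 1 synonymous substitution.
Codon 3 (GUG, Val): 3 synonymous substitutions.
Codon 4 (AAG, Lys): 1 synonymous substitution.
Total: 2 + 1 + 3 + 1 = 7.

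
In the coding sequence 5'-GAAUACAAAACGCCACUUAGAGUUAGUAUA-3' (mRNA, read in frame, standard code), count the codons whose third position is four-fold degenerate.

Codon 1 GAA (Glu): third position 2-fold.
Codon 2 UAC (Tyr): third position 2-fold.
Codon 3 AAA (Lys): third position 2-fold.
Codon 4 ACG (Thr): third position 4-fold.
Codon 5 CCA (Pro): third position 4-fold.
Codon 6 CUU (Leu): third position 4-fold.
Codon 7 AGA (Arg): third position 2-fold.
Codon 8 GUU (Val): third position 4-fold.
Codon 9 AGU (Ser): third position 2-fold.
Codon 10 AUA (Ile): third position 3-fold.
Four-fold degenerate third positions: 4.

4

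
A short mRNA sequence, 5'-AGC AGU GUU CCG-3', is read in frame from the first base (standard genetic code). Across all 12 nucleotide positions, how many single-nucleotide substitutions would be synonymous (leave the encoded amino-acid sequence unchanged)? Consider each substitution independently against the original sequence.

8

Codon 1 (AGC, Ser): 1 synonymous substitution.
Codon 2 (AGU, Ser): 1 synonymous substitution.
Codon 3 (GUU, Val): 3 synonymous substitutions.
Codon 4 (CCG, Pro): 3 synonymous substitutions.
Total: 1 + 1 + 3 + 3 = 8.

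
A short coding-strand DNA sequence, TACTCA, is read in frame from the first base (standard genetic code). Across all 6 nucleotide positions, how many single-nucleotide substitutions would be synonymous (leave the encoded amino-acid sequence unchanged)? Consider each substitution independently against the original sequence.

Codon 1 (TAC, Tyr): 1 synonymous substitution.
Codon 2 (TCA, Ser): 3 synonymous substitutions.
Total: 1 + 3 = 4.

4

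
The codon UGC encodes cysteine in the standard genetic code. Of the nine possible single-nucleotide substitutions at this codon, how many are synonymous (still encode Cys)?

Position 1: none → 0 synonymous.
Position 2: none → 0 synonymous.
Position 3: UGU → 1 synonymous.
Total: 0 + 0 + 1 = 1.

1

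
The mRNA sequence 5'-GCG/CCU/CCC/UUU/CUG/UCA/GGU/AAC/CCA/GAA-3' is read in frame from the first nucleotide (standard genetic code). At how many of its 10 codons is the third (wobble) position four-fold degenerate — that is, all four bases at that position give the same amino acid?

Codon 1 GCG (Ala): third position 4-fold.
Codon 2 CCU (Pro): third position 4-fold.
Codon 3 CCC (Pro): third position 4-fold.
Codon 4 UUU (Phe): third position 2-fold.
Codon 5 CUG (Leu): third position 4-fold.
Codon 6 UCA (Ser): third position 4-fold.
Codon 7 GGU (Gly): third position 4-fold.
Codon 8 AAC (Asn): third position 2-fold.
Codon 9 CCA (Pro): third position 4-fold.
Codon 10 GAA (Glu): third position 2-fold.
Four-fold degenerate third positions: 7.

7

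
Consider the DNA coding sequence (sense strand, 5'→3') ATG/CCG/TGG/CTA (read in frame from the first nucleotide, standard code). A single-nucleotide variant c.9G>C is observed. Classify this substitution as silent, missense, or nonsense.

missense

Position 9 falls in codon 3: TGG → Trp.
After the substitution the codon is TGC → Cys.
Trp ≠ Cys, so this is a missense mutation.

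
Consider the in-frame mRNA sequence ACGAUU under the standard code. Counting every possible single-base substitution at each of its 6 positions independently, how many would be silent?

Codon 1 (ACG, Thr): 3 synonymous substitutions.
Codon 2 (AUU, Ile): 2 synonymous substitutions.
Total: 3 + 2 = 5.

5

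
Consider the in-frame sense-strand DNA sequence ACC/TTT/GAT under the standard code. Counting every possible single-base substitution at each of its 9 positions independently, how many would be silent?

5

Codon 1 (ACC, Thr): 3 synonymous substitutions.
Codon 2 (TTT, Phe): 1 synonymous substitution.
Codon 3 (GAT, Asp): 1 synonymous substitution.
Total: 3 + 1 + 1 = 5.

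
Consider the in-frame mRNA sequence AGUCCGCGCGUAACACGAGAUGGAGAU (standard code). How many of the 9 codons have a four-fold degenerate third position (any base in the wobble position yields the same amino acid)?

6

Codon 1 AGU (Ser): third position 2-fold.
Codon 2 CCG (Pro): third position 4-fold.
Codon 3 CGC (Arg): third position 4-fold.
Codon 4 GUA (Val): third position 4-fold.
Codon 5 ACA (Thr): third position 4-fold.
Codon 6 CGA (Arg): third position 4-fold.
Codon 7 GAU (Asp): third position 2-fold.
Codon 8 GGA (Gly): third position 4-fold.
Codon 9 GAU (Asp): third position 2-fold.
Four-fold degenerate third positions: 6.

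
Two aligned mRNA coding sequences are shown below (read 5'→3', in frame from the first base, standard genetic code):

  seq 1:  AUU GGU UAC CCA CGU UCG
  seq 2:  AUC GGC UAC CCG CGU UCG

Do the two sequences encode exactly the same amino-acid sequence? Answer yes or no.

yes

Codon 1: AUU Ile / AUC Ile — synonymous.
Codon 2: GGU Gly / GGC Gly — synonymous.
Codon 3: UAC Tyr / UAC Tyr — identical.
Codon 4: CCA Pro / CCG Pro — synonymous.
Codon 5: CGU Arg / CGU Arg — identical.
Codon 6: UCG Ser / UCG Ser — identical.
Nonsynonymous differences: 0 → same protein.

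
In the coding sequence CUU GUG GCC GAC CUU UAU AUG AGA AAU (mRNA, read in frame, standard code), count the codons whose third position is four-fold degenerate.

4

Codon 1 CUU (Leu): third position 4-fold.
Codon 2 GUG (Val): third position 4-fold.
Codon 3 GCC (Ala): third position 4-fold.
Codon 4 GAC (Asp): third position 2-fold.
Codon 5 CUU (Leu): third position 4-fold.
Codon 6 UAU (Tyr): third position 2-fold.
Codon 7 AUG (Met): third position 1-fold.
Codon 8 AGA (Arg): third position 2-fold.
Codon 9 AAU (Asn): third position 2-fold.
Four-fold degenerate third positions: 4.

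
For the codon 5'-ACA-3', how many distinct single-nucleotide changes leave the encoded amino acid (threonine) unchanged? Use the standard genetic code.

3

Position 1: none → 0 synonymous.
Position 2: none → 0 synonymous.
Position 3: ACT, ACC, ACG → 3 synonymous.
Total: 0 + 0 + 3 = 3.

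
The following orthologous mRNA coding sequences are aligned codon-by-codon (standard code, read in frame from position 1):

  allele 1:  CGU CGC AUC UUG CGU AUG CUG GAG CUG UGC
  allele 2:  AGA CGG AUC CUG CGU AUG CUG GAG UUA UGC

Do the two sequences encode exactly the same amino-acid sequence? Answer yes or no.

yes

Codon 1: CGU Arg / AGA Arg — synonymous.
Codon 2: CGC Arg / CGG Arg — synonymous.
Codon 3: AUC Ile / AUC Ile — identical.
Codon 4: UUG Leu / CUG Leu — synonymous.
Codon 5: CGU Arg / CGU Arg — identical.
Codon 6: AUG Met / AUG Met — identical.
Codon 7: CUG Leu / CUG Leu — identical.
Codon 8: GAG Glu / GAG Glu — identical.
Codon 9: CUG Leu / UUA Leu — synonymous.
Codon 10: UGC Cys / UGC Cys — identical.
Nonsynonymous differences: 0 → same protein.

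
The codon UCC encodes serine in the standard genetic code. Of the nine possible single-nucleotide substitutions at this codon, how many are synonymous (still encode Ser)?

3

Position 1: none → 0 synonymous.
Position 2: none → 0 synonymous.
Position 3: UCU, UCA, UCG → 3 synonymous.
Total: 0 + 0 + 3 = 3.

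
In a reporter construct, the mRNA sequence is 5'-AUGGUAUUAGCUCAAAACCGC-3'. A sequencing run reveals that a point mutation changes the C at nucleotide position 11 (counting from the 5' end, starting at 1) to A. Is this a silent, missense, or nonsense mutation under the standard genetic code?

Position 11 falls in codon 4: GCU → Ala.
After the substitution the codon is GAU → Asp.
Ala ≠ Asp, so this is a missense mutation.

missense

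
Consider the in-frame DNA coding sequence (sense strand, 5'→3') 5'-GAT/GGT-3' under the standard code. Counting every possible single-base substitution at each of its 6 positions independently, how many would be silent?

Codon 1 (GAT, Asp): 1 synonymous substitution.
Codon 2 (GGT, Gly): 3 synonymous substitutions.
Total: 1 + 3 = 4.

4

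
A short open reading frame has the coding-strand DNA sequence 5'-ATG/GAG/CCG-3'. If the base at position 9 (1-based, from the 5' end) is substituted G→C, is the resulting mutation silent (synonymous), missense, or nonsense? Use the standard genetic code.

silent

Position 9 falls in codon 3: CCG → Pro.
After the substitution the codon is CCC → Pro.
Both encode Pro, so the change is synonymous.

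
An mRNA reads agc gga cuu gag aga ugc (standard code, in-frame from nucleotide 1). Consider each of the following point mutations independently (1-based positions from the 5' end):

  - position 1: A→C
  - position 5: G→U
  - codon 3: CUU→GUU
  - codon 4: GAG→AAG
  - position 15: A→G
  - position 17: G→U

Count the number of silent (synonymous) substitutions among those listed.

1

Codon 1: AGC (Ser) → CGC (Arg) — missense.
Codon 2: GGA (Gly) → GUA (Val) — missense.
Codon 3: CUU (Leu) → GUU (Val) — missense.
Codon 4: GAG (Glu) → AAG (Lys) — missense.
Codon 5: AGA (Arg) → AGG (Arg) — synonymous.
Codon 6: UGC (Cys) → UUC (Phe) — missense.
Synonymous: 1 of 6.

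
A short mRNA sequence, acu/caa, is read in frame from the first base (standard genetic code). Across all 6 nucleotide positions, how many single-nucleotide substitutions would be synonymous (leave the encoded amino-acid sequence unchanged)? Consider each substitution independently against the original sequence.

4

Codon 1 (ACU, Thr): 3 synonymous substitutions.
Codon 2 (CAA, Gln): 1 synonymous substitution.
Total: 3 + 1 = 4.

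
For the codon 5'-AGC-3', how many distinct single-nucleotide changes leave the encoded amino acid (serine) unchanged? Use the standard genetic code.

Position 1: none → 0 synonymous.
Position 2: none → 0 synonymous.
Position 3: AGU → 1 synonymous.
Total: 0 + 0 + 1 = 1.

1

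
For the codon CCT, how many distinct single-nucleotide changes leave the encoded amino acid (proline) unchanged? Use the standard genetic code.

3

Position 1: none → 0 synonymous.
Position 2: none → 0 synonymous.
Position 3: CCC, CCA, CCG → 3 synonymous.
Total: 0 + 0 + 3 = 3.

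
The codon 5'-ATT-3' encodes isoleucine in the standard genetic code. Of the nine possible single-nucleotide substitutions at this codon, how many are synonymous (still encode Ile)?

Position 1: none → 0 synonymous.
Position 2: none → 0 synonymous.
Position 3: ATC, ATA → 2 synonymous.
Total: 0 + 0 + 2 = 2.

2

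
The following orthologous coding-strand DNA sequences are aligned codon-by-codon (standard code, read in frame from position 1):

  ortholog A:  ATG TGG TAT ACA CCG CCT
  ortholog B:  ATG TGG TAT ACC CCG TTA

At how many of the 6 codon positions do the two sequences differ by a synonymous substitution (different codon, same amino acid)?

1

Codon 1: ATG Met / ATG Met — identical.
Codon 2: TGG Trp / TGG Trp — identical.
Codon 3: TAT Tyr / TAT Tyr — identical.
Codon 4: ACA Thr / ACC Thr — synonymous.
Codon 5: CCG Pro / CCG Pro — identical.
Codon 6: CCT Pro / TTA Leu — nonsynonymous.
Synonymous differences: 1.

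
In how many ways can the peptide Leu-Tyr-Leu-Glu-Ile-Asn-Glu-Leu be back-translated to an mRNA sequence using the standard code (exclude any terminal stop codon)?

Leu: 6 codons.
Tyr: 2 codons.
Leu: 6 codons.
Glu: 2 codons.
Ile: 3 codons.
Asn: 2 codons.
Glu: 2 codons.
Leu: 6 codons.
6 × 2 × 6 × 2 × 3 × 2 × 2 × 6 = 10368.

10368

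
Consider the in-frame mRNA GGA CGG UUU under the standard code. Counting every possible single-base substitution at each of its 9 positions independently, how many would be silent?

Codon 1 (GGA, Gly): 3 synonymous substitutions.
Codon 2 (CGG, Arg): 4 synonymous substitutions.
Codon 3 (UUU, Phe): 1 synonymous substitution.
Total: 3 + 4 + 1 = 8.

8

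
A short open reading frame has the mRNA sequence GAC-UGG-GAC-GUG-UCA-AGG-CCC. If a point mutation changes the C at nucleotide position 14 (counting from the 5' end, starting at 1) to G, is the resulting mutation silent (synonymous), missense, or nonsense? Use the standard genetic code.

Position 14 falls in codon 5: UCA → Ser.
After the substitution the codon is UGA → Stop.
The new codon is a stop codon, so this is a nonsense mutation.

nonsense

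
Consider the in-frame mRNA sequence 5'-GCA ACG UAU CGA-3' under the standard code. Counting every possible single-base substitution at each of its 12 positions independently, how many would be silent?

Codon 1 (GCA, Ala): 3 synonymous substitutions.
Codon 2 (ACG, Thr): 3 synonymous substitutions.
Codon 3 (UAU, Tyr): 1 synonymous substitution.
Codon 4 (CGA, Arg): 4 synonymous substitutions.
Total: 3 + 3 + 1 + 4 = 11.

11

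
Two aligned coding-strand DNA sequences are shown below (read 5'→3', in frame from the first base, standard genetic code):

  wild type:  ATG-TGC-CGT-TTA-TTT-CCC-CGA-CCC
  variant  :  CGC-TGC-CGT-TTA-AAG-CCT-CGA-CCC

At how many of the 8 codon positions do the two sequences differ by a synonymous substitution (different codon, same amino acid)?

1

Codon 1: ATG Met / CGC Arg — nonsynonymous.
Codon 2: TGC Cys / TGC Cys — identical.
Codon 3: CGT Arg / CGT Arg — identical.
Codon 4: TTA Leu / TTA Leu — identical.
Codon 5: TTT Phe / AAG Lys — nonsynonymous.
Codon 6: CCC Pro / CCT Pro — synonymous.
Codon 7: CGA Arg / CGA Arg — identical.
Codon 8: CCC Pro / CCC Pro — identical.
Synonymous differences: 1.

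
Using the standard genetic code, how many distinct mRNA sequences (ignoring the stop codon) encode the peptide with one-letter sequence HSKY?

48

His: 2 codons.
Ser: 6 codons.
Lys: 2 codons.
Tyr: 2 codons.
2 × 6 × 2 × 2 = 48.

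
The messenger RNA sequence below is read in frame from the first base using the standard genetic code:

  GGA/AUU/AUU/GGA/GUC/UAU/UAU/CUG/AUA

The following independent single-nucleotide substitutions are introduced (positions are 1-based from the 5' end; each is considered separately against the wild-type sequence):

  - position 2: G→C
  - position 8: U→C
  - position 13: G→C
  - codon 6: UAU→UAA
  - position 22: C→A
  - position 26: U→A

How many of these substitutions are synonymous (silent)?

Codon 1: GGA (Gly) → GCA (Ala) — missense.
Codon 3: AUU (Ile) → ACU (Thr) — missense.
Codon 5: GUC (Val) → CUC (Leu) — missense.
Codon 6: UAU (Tyr) → UAA (Stop) — nonsense.
Codon 8: CUG (Leu) → AUG (Met) — missense.
Codon 9: AUA (Ile) → AAA (Lys) — missense.
Synonymous: 0 of 6.

0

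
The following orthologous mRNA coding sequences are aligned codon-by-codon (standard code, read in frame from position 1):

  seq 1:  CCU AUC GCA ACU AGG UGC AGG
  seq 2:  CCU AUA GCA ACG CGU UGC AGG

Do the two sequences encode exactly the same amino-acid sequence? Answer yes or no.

yes

Codon 1: CCU Pro / CCU Pro — identical.
Codon 2: AUC Ile / AUA Ile — synonymous.
Codon 3: GCA Ala / GCA Ala — identical.
Codon 4: ACU Thr / ACG Thr — synonymous.
Codon 5: AGG Arg / CGU Arg — synonymous.
Codon 6: UGC Cys / UGC Cys — identical.
Codon 7: AGG Arg / AGG Arg — identical.
Nonsynonymous differences: 0 → same protein.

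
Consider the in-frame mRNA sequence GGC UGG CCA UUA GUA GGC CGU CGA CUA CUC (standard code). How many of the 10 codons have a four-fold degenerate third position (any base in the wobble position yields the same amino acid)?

Codon 1 GGC (Gly): third position 4-fold.
Codon 2 UGG (Trp): third position 1-fold.
Codon 3 CCA (Pro): third position 4-fold.
Codon 4 UUA (Leu): third position 2-fold.
Codon 5 GUA (Val): third position 4-fold.
Codon 6 GGC (Gly): third position 4-fold.
Codon 7 CGU (Arg): third position 4-fold.
Codon 8 CGA (Arg): third position 4-fold.
Codon 9 CUA (Leu): third position 4-fold.
Codon 10 CUC (Leu): third position 4-fold.
Four-fold degenerate third positions: 8.

8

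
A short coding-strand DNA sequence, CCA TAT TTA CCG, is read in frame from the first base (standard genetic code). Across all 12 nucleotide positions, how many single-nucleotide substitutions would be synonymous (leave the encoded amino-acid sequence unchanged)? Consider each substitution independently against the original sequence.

Codon 1 (CCA, Pro): 3 synonymous substitutions.
Codon 2 (TAT, Tyr): 1 synonymous substitution.
Codon 3 (TTA, Leu): 2 synonymous substitutions.
Codon 4 (CCG, Pro): 3 synonymous substitutions.
Total: 3 + 1 + 2 + 3 = 9.

9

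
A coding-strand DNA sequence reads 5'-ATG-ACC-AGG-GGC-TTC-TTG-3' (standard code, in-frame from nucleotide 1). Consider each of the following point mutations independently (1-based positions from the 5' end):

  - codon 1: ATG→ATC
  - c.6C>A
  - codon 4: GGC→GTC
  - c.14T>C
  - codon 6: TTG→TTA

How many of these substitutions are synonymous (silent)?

Codon 1: ATG (Met) → ATC (Ile) — missense.
Codon 2: ACC (Thr) → ACA (Thr) — synonymous.
Codon 4: GGC (Gly) → GTC (Val) — missense.
Codon 5: TTC (Phe) → TCC (Ser) — missense.
Codon 6: TTG (Leu) → TTA (Leu) — synonymous.
Synonymous: 2 of 5.

2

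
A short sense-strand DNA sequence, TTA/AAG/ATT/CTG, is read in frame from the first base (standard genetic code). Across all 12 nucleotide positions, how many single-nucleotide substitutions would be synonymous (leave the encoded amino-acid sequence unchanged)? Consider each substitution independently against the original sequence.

Codon 1 (TTA, Leu): 2 synonymous substitutions.
Codon 2 (AAG, Lys): 1 synonymous substitution.
Codon 3 (ATT, Ile): 2 synonymous substitutions.
Codon 4 (CTG, Leu): 4 synonymous substitutions.
Total: 2 + 1 + 2 + 4 = 9.

9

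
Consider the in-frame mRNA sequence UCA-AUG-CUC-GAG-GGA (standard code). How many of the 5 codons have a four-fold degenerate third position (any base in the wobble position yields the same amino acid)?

3

Codon 1 UCA (Ser): third position 4-fold.
Codon 2 AUG (Met): third position 1-fold.
Codon 3 CUC (Leu): third position 4-fold.
Codon 4 GAG (Glu): third position 2-fold.
Codon 5 GGA (Gly): third position 4-fold.
Four-fold degenerate third positions: 3.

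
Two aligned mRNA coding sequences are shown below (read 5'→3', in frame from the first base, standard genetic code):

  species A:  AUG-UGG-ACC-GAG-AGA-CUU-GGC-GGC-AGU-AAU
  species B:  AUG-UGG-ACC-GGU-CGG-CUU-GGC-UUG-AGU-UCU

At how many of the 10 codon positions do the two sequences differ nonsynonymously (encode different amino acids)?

Codon 1: AUG Met / AUG Met — identical.
Codon 2: UGG Trp / UGG Trp — identical.
Codon 3: ACC Thr / ACC Thr — identical.
Codon 4: GAG Glu / GGU Gly — nonsynonymous.
Codon 5: AGA Arg / CGG Arg — synonymous.
Codon 6: CUU Leu / CUU Leu — identical.
Codon 7: GGC Gly / GGC Gly — identical.
Codon 8: GGC Gly / UUG Leu — nonsynonymous.
Codon 9: AGU Ser / AGU Ser — identical.
Codon 10: AAU Asn / UCU Ser — nonsynonymous.
Nonsynonymous differences: 3.

3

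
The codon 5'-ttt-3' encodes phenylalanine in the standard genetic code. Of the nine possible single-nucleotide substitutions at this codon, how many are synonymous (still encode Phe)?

Position 1: none → 0 synonymous.
Position 2: none → 0 synonymous.
Position 3: TTC → 1 synonymous.
Total: 0 + 0 + 1 = 1.

1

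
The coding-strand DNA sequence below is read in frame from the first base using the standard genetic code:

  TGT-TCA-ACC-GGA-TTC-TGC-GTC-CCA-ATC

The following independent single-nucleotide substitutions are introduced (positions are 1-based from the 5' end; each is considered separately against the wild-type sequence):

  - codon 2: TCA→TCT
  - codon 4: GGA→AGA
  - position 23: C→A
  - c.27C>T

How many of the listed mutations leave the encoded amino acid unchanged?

2

Codon 2: TCA (Ser) → TCT (Ser) — synonymous.
Codon 4: GGA (Gly) → AGA (Arg) — missense.
Codon 8: CCA (Pro) → CAA (Gln) — missense.
Codon 9: ATC (Ile) → ATT (Ile) — synonymous.
Synonymous: 2 of 4.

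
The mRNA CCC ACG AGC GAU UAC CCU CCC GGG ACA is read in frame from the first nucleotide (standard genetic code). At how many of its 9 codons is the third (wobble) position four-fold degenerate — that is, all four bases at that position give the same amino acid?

Codon 1 CCC (Pro): third position 4-fold.
Codon 2 ACG (Thr): third position 4-fold.
Codon 3 AGC (Ser): third position 2-fold.
Codon 4 GAU (Asp): third position 2-fold.
Codon 5 UAC (Tyr): third position 2-fold.
Codon 6 CCU (Pro): third position 4-fold.
Codon 7 CCC (Pro): third position 4-fold.
Codon 8 GGG (Gly): third position 4-fold.
Codon 9 ACA (Thr): third position 4-fold.
Four-fold degenerate third positions: 6.

6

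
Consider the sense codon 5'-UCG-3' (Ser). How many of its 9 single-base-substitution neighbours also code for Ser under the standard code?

3

Position 1: none → 0 synonymous.
Position 2: none → 0 synonymous.
Position 3: UCU, UCC, UCA → 3 synonymous.
Total: 0 + 0 + 3 = 3.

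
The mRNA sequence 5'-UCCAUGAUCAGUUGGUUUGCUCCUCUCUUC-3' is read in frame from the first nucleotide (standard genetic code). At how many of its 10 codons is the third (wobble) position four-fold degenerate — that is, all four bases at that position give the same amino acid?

Codon 1 UCC (Ser): third position 4-fold.
Codon 2 AUG (Met): third position 1-fold.
Codon 3 AUC (Ile): third position 3-fold.
Codon 4 AGU (Ser): third position 2-fold.
Codon 5 UGG (Trp): third position 1-fold.
Codon 6 UUU (Phe): third position 2-fold.
Codon 7 GCU (Ala): third position 4-fold.
Codon 8 CCU (Pro): third position 4-fold.
Codon 9 CUC (Leu): third position 4-fold.
Codon 10 UUC (Phe): third position 2-fold.
Four-fold degenerate third positions: 4.

4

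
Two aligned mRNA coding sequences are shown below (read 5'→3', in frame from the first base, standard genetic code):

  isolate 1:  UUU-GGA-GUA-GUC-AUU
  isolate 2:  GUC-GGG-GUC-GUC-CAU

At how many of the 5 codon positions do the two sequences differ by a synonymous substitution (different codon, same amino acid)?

2

Codon 1: UUU Phe / GUC Val — nonsynonymous.
Codon 2: GGA Gly / GGG Gly — synonymous.
Codon 3: GUA Val / GUC Val — synonymous.
Codon 4: GUC Val / GUC Val — identical.
Codon 5: AUU Ile / CAU His — nonsynonymous.
Synonymous differences: 2.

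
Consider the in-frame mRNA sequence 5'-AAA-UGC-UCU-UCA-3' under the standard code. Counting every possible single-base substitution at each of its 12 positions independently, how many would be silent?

8

Codon 1 (AAA, Lys): 1 synonymous substitution.
Codon 2 (UGC, Cys): 1 synonymous substitution.
Codon 3 (UCU, Ser): 3 synonymous substitutions.
Codon 4 (UCA, Ser): 3 synonymous substitutions.
Total: 1 + 1 + 3 + 3 = 8.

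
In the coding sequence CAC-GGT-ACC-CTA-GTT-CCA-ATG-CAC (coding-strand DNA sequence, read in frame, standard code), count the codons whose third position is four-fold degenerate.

Codon 1 CAC (His): third position 2-fold.
Codon 2 GGT (Gly): third position 4-fold.
Codon 3 ACC (Thr): third position 4-fold.
Codon 4 CTA (Leu): third position 4-fold.
Codon 5 GTT (Val): third position 4-fold.
Codon 6 CCA (Pro): third position 4-fold.
Codon 7 ATG (Met): third position 1-fold.
Codon 8 CAC (His): third position 2-fold.
Four-fold degenerate third positions: 5.

5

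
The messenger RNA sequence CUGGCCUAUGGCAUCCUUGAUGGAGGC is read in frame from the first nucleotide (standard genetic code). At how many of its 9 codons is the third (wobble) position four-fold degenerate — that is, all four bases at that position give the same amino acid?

Codon 1 CUG (Leu): third position 4-fold.
Codon 2 GCC (Ala): third position 4-fold.
Codon 3 UAU (Tyr): third position 2-fold.
Codon 4 GGC (Gly): third position 4-fold.
Codon 5 AUC (Ile): third position 3-fold.
Codon 6 CUU (Leu): third position 4-fold.
Codon 7 GAU (Asp): third position 2-fold.
Codon 8 GGA (Gly): third position 4-fold.
Codon 9 GGC (Gly): third position 4-fold.
Four-fold degenerate third positions: 6.

6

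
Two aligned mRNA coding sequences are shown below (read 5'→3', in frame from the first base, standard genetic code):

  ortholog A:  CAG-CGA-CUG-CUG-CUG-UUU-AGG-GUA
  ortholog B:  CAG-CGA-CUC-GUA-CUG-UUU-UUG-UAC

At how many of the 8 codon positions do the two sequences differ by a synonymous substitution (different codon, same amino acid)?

1

Codon 1: CAG Gln / CAG Gln — identical.
Codon 2: CGA Arg / CGA Arg — identical.
Codon 3: CUG Leu / CUC Leu — synonymous.
Codon 4: CUG Leu / GUA Val — nonsynonymous.
Codon 5: CUG Leu / CUG Leu — identical.
Codon 6: UUU Phe / UUU Phe — identical.
Codon 7: AGG Arg / UUG Leu — nonsynonymous.
Codon 8: GUA Val / UAC Tyr — nonsynonymous.
Synonymous differences: 1.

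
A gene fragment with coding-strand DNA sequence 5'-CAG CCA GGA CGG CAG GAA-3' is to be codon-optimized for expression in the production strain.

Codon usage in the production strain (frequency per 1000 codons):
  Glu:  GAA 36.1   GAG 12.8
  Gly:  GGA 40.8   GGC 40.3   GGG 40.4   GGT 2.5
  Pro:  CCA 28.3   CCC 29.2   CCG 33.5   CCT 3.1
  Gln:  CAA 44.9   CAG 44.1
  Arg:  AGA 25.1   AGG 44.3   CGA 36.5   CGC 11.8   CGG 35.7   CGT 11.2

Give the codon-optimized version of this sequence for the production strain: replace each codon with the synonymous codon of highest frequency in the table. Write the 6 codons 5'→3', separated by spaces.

Codon 1 (Gln): best is CAA at 44.9.
Codon 2 (Pro): best is CCG at 33.5.
Codon 3 (Gly): best is GGA at 40.8.
Codon 4 (Arg): best is AGG at 44.3.
Codon 5 (Gln): best is CAA at 44.9.
Codon 6 (Glu): best is GAA at 36.1.

CAA CCG GGA AGG CAA GAA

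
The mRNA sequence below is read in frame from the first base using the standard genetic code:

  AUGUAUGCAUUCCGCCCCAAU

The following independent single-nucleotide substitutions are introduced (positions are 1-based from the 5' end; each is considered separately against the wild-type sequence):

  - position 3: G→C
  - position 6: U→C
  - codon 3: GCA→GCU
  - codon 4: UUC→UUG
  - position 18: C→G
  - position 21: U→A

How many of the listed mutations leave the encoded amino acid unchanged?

3

Codon 1: AUG (Met) → AUC (Ile) — missense.
Codon 2: UAU (Tyr) → UAC (Tyr) — synonymous.
Codon 3: GCA (Ala) → GCU (Ala) — synonymous.
Codon 4: UUC (Phe) → UUG (Leu) — missense.
Codon 6: CCC (Pro) → CCG (Pro) — synonymous.
Codon 7: AAU (Asn) → AAA (Lys) — missense.
Synonymous: 3 of 6.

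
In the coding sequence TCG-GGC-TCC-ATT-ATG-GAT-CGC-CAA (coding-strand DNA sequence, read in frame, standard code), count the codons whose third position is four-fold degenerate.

4

Codon 1 TCG (Ser): third position 4-fold.
Codon 2 GGC (Gly): third position 4-fold.
Codon 3 TCC (Ser): third position 4-fold.
Codon 4 ATT (Ile): third position 3-fold.
Codon 5 ATG (Met): third position 1-fold.
Codon 6 GAT (Asp): third position 2-fold.
Codon 7 CGC (Arg): third position 4-fold.
Codon 8 CAA (Gln): third position 2-fold.
Four-fold degenerate third positions: 4.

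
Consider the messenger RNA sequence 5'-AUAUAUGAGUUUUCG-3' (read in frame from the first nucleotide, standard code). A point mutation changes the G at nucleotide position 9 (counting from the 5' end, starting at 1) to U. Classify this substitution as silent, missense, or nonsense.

missense

Position 9 falls in codon 3: GAG → Glu.
After the substitution the codon is GAU → Asp.
Glu ≠ Asp, so this is a missense mutation.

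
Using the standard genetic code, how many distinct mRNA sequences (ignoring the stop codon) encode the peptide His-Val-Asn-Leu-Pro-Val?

1536

His: 2 codons.
Val: 4 codons.
Asn: 2 codons.
Leu: 6 codons.
Pro: 4 codons.
Val: 4 codons.
2 × 4 × 2 × 6 × 4 × 4 = 1536.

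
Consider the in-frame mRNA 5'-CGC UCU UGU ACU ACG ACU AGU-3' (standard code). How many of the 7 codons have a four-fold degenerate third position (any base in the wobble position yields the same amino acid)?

Codon 1 CGC (Arg): third position 4-fold.
Codon 2 UCU (Ser): third position 4-fold.
Codon 3 UGU (Cys): third position 2-fold.
Codon 4 ACU (Thr): third position 4-fold.
Codon 5 ACG (Thr): third position 4-fold.
Codon 6 ACU (Thr): third position 4-fold.
Codon 7 AGU (Ser): third position 2-fold.
Four-fold degenerate third positions: 5.

5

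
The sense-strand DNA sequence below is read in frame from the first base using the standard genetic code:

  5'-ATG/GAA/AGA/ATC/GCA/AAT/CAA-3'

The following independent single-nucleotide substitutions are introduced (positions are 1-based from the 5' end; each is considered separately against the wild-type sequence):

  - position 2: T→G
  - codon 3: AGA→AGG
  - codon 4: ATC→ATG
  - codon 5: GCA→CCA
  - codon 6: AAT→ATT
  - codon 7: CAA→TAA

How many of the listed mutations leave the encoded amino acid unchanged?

1

Codon 1: ATG (Met) → AGG (Arg) — missense.
Codon 3: AGA (Arg) → AGG (Arg) — synonymous.
Codon 4: ATC (Ile) → ATG (Met) — missense.
Codon 5: GCA (Ala) → CCA (Pro) — missense.
Codon 6: AAT (Asn) → ATT (Ile) — missense.
Codon 7: CAA (Gln) → TAA (Stop) — nonsense.
Synonymous: 1 of 6.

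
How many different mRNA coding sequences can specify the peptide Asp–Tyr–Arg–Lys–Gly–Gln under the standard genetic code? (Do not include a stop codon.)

384

Asp: 2 codons.
Tyr: 2 codons.
Arg: 6 codons.
Lys: 2 codons.
Gly: 4 codons.
Gln: 2 codons.
2 × 2 × 6 × 2 × 4 × 2 = 384.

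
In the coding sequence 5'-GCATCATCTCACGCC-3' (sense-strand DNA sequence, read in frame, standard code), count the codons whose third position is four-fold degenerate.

Codon 1 GCA (Ala): third position 4-fold.
Codon 2 TCA (Ser): third position 4-fold.
Codon 3 TCT (Ser): third position 4-fold.
Codon 4 CAC (His): third position 2-fold.
Codon 5 GCC (Ala): third position 4-fold.
Four-fold degenerate third positions: 4.

4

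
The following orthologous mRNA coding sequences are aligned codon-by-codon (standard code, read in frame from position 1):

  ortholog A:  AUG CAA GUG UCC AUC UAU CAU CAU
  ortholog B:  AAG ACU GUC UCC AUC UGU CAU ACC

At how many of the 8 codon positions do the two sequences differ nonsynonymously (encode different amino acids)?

4

Codon 1: AUG Met / AAG Lys — nonsynonymous.
Codon 2: CAA Gln / ACU Thr — nonsynonymous.
Codon 3: GUG Val / GUC Val — synonymous.
Codon 4: UCC Ser / UCC Ser — identical.
Codon 5: AUC Ile / AUC Ile — identical.
Codon 6: UAU Tyr / UGU Cys — nonsynonymous.
Codon 7: CAU His / CAU His — identical.
Codon 8: CAU His / ACC Thr — nonsynonymous.
Nonsynonymous differences: 4.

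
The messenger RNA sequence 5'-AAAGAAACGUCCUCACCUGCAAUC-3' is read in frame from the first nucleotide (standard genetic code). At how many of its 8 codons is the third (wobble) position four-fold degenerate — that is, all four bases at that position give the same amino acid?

Codon 1 AAA (Lys): third position 2-fold.
Codon 2 GAA (Glu): third position 2-fold.
Codon 3 ACG (Thr): third position 4-fold.
Codon 4 UCC (Ser): third position 4-fold.
Codon 5 UCA (Ser): third position 4-fold.
Codon 6 CCU (Pro): third position 4-fold.
Codon 7 GCA (Ala): third position 4-fold.
Codon 8 AUC (Ile): third position 3-fold.
Four-fold degenerate third positions: 5.

5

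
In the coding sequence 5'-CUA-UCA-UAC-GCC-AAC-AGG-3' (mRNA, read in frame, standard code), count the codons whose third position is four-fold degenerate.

Codon 1 CUA (Leu): third position 4-fold.
Codon 2 UCA (Ser): third position 4-fold.
Codon 3 UAC (Tyr): third position 2-fold.
Codon 4 GCC (Ala): third position 4-fold.
Codon 5 AAC (Asn): third position 2-fold.
Codon 6 AGG (Arg): third position 2-fold.
Four-fold degenerate third positions: 3.

3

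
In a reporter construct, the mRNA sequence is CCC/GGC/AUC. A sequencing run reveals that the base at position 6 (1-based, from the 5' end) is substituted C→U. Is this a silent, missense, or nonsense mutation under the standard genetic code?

Position 6 falls in codon 2: GGC → Gly.
After the substitution the codon is GGU → Gly.
Both encode Gly, so the change is synonymous.

silent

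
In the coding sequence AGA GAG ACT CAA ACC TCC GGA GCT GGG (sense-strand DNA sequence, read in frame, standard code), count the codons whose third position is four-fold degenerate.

6

Codon 1 AGA (Arg): third position 2-fold.
Codon 2 GAG (Glu): third position 2-fold.
Codon 3 ACT (Thr): third position 4-fold.
Codon 4 CAA (Gln): third position 2-fold.
Codon 5 ACC (Thr): third position 4-fold.
Codon 6 TCC (Ser): third position 4-fold.
Codon 7 GGA (Gly): third position 4-fold.
Codon 8 GCT (Ala): third position 4-fold.
Codon 9 GGG (Gly): third position 4-fold.
Four-fold degenerate third positions: 6.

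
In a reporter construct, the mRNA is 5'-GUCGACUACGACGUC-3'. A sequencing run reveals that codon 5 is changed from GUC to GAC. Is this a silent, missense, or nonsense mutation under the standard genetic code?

Position 14 falls in codon 5: GUC → Val.
After the substitution the codon is GAC → Asp.
Val ≠ Asp, so this is a missense mutation.

missense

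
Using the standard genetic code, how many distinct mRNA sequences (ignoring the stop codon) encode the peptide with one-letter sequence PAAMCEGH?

Pro: 4 codons.
Ala: 4 codons.
Ala: 4 codons.
Met: 1 codon.
Cys: 2 codons.
Glu: 2 codons.
Gly: 4 codons.
His: 2 codons.
4 × 4 × 4 × 1 × 2 × 2 × 4 × 2 = 2048.

2048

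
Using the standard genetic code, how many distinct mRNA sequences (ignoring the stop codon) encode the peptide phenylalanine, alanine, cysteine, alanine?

Phe: 2 codons.
Ala: 4 codons.
Cys: 2 codons.
Ala: 4 codons.
2 × 4 × 2 × 4 = 64.

64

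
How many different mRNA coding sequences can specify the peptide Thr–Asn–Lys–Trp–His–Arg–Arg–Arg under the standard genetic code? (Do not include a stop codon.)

Thr: 4 codons.
Asn: 2 codons.
Lys: 2 codons.
Trp: 1 codon.
His: 2 codons.
Arg: 6 codons.
Arg: 6 codons.
Arg: 6 codons.
4 × 2 × 2 × 1 × 2 × 6 × 6 × 6 = 6912.

6912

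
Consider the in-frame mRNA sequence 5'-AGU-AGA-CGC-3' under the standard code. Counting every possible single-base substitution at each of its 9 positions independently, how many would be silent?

6

Codon 1 (AGU, Ser): 1 synonymous substitution.
Codon 2 (AGA, Arg): 2 synonymous substitutions.
Codon 3 (CGC, Arg): 3 synonymous substitutions.
Total: 1 + 2 + 3 = 6.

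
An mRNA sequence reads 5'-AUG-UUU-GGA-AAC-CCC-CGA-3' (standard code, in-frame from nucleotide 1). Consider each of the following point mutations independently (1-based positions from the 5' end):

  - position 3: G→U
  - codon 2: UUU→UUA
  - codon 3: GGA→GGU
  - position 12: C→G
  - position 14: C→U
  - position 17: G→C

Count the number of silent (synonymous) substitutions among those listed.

1

Codon 1: AUG (Met) → AUU (Ile) — missense.
Codon 2: UUU (Phe) → UUA (Leu) — missense.
Codon 3: GGA (Gly) → GGU (Gly) — synonymous.
Codon 4: AAC (Asn) → AAG (Lys) — missense.
Codon 5: CCC (Pro) → CUC (Leu) — missense.
Codon 6: CGA (Arg) → CCA (Pro) — missense.
Synonymous: 1 of 6.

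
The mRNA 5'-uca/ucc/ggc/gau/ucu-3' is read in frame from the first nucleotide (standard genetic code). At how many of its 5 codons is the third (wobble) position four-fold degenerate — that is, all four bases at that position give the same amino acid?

4

Codon 1 UCA (Ser): third position 4-fold.
Codon 2 UCC (Ser): third position 4-fold.
Codon 3 GGC (Gly): third position 4-fold.
Codon 4 GAU (Asp): third position 2-fold.
Codon 5 UCU (Ser): third position 4-fold.
Four-fold degenerate third positions: 4.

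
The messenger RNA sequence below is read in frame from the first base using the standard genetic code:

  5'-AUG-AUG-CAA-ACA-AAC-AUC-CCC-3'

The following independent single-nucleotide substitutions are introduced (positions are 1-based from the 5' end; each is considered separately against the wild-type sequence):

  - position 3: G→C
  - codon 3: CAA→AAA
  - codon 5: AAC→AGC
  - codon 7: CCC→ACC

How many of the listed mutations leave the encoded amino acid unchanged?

0

Codon 1: AUG (Met) → AUC (Ile) — missense.
Codon 3: CAA (Gln) → AAA (Lys) — missense.
Codon 5: AAC (Asn) → AGC (Ser) — missense.
Codon 7: CCC (Pro) → ACC (Thr) — missense.
Synonymous: 0 of 4.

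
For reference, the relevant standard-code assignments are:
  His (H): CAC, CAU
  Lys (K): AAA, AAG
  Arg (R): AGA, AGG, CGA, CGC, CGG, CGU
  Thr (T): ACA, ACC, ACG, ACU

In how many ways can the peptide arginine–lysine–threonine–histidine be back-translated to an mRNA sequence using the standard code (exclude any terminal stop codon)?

96

Arg: 6 codons.
Lys: 2 codons.
Thr: 4 codons.
His: 2 codons.
6 × 2 × 4 × 2 = 96.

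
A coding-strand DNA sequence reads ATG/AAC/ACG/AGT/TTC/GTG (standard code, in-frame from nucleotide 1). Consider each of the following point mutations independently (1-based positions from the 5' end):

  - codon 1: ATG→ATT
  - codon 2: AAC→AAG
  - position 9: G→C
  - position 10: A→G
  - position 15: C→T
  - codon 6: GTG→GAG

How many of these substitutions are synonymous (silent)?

Codon 1: ATG (Met) → ATT (Ile) — missense.
Codon 2: AAC (Asn) → AAG (Lys) — missense.
Codon 3: ACG (Thr) → ACC (Thr) — synonymous.
Codon 4: AGT (Ser) → GGT (Gly) — missense.
Codon 5: TTC (Phe) → TTT (Phe) — synonymous.
Codon 6: GTG (Val) → GAG (Glu) — missense.
Synonymous: 2 of 6.

2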